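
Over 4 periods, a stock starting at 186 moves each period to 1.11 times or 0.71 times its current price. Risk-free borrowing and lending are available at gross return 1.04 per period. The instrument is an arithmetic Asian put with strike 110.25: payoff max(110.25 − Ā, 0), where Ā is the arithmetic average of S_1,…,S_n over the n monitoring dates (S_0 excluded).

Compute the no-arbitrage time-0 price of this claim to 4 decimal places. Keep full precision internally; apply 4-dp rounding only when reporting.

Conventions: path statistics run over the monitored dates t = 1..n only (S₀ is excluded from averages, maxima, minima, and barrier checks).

With p* = (R−d)/(u−d) = 0.8250, sum probability × payoff across the paths and divide by R^4.
Enumerate all 2^4 = 16 price paths (U = up ×1.11, D = down ×0.71); each path with k up-moves has probability p*^k·(1−p*)^(4−k).
DDDD: Ā=84.9149, payoff=25.3351, prob=0.000938
UDDD: Ā=132.7543, payoff=0.0000, prob=0.004421
DUDD: Ā=114.1543, payoff=0.0000, prob=0.004421
UUDD: Ā=178.4667, payoff=0.0000, prob=0.020844
DDUD: Ā=100.9483, payoff=9.3017, prob=0.004421
UDUD: Ā=157.8207, payoff=0.0000, prob=0.020844
DUUD: Ā=139.2207, payoff=0.0000, prob=0.020844
UUUD: Ā=217.6548, payoff=0.0000, prob=0.098265
DDDU: Ā=91.5721, payoff=18.6779, prob=0.004421
UDDU: Ā=143.1620, payoff=0.0000, prob=0.020844
DUDU: Ā=124.5620, payoff=0.0000, prob=0.020844
UUDU: Ā=194.7378, payoff=0.0000, prob=0.098265
DDUU: Ā=111.3560, payoff=0.0000, prob=0.020844
UDUU: Ā=174.0918, payoff=0.0000, prob=0.098265
DUUU: Ā=155.4918, payoff=0.0000, prob=0.098265
UUUU: Ā=243.0928, payoff=0.0000, prob=0.463250
Price = Σ prob·payoff / R^4 = 0.147473 / 1.169859 = 0.1261

price = 0.1261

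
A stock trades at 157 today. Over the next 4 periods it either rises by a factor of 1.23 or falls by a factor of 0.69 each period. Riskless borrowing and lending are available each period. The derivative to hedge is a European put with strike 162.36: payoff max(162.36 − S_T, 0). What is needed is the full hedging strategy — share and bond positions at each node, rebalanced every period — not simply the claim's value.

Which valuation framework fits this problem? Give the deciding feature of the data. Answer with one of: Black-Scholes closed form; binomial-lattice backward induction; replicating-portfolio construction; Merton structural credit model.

framework: replicating-portfolio construction

Key observation: a price alone would not answer the question — the per-node share/bond construction on the spot-157, 1.23/0.69 tree is required, and only the replicating-portfolio method yields it.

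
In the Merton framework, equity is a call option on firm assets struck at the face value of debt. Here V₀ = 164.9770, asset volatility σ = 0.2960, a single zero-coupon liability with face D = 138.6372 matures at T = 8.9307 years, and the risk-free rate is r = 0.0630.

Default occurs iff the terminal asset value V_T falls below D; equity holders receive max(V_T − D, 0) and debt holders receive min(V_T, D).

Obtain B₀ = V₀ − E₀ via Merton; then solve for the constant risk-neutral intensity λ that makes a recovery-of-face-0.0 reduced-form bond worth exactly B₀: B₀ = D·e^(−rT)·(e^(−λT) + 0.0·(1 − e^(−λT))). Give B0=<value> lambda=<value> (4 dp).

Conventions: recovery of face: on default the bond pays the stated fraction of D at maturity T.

Work the structural quantities from V₀ = 164.9770 against face 138.6372:
d₁ = [ln(V₀/D) + (r + σ²/2)T] / (σ√T)
   = [ln(164.9770/138.6372) + (0.0630 + 0.5·0.2960²)·8.9307] / (0.2960·√8.9307)
   = [0.173946 + 0.953870] / 0.884575 = 1.274981
d₂ = d₁ − σ√T = 1.274981 − 0.884575 = 0.390406
N(d₁) = 0.898842,  N(d₂) = 0.651882,  e^(−rT) = 0.569706
E₀ = V₀·N(d₁) − D·e^(−rT)·N(d₂)
   = 164.9770·0.898842 − 138.6372·0.569706·0.651882 = 96.800989
B₀ = V₀ − E₀ = 164.9770 − 96.800989 = 68.176011
e^(−λT) = (B₀·e^(rT)/D − 0)/(1 − 0) = (68.1760·1.755290/138.6372 − 0)/1 = 0.86317852
λ = −ln(0.86317852)/8.9307 = 0.016475

B0=68.1760 lambda=0.0165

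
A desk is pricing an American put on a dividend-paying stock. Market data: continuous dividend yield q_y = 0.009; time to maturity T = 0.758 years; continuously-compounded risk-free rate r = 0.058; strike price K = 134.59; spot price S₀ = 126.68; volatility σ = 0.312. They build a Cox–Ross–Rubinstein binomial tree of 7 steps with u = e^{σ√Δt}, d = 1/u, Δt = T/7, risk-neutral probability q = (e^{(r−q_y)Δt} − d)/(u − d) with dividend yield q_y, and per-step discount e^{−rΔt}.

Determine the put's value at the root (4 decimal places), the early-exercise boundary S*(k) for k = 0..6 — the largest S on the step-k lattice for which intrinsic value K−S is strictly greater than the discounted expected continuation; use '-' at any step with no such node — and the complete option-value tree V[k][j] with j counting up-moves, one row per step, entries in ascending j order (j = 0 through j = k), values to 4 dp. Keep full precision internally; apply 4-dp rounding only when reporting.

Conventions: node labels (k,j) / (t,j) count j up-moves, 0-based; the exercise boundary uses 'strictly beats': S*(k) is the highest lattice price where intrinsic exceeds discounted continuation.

price = 16.0825
boundary = - - - 93.0984 103.1646 93.0984 103.1646
tree:
16.0825
22.9297 9.4439
31.5088 14.6469 4.3643
41.4916 21.9316 7.5530 1.2333
50.5757 31.4254 12.7224 2.4833 0.0000
58.7733 41.4916 20.6119 5.0001 0.0000 0.0000
66.1711 50.5757 31.4254 10.0675 0.0000 0.0000 0.0000
72.8470 58.7733 41.4916 20.2707 0.0000 0.0000 0.0000 0.0000

Δt=0.10829, u=1.10812, d=0.90243, q=0.50022, disc=e^(-rΔt)=0.99374
k=7 terminal: V=max(K-S,0) → 72.8470 58.7733 41.4916 20.2707 0.0000 0.0000 0.0000 0.0000
k=6: j=0 S=68.4189 intr=66.1711 cont=65.3951 V=66.1711[EX]; j=1 S=84.0143 intr=50.5757 cont=49.8149 V=50.5757[EX]; j=2 S=103.1646 intr=31.4254 cont=30.6832 V=31.4254[EX]; j=3 S=126.6800 intr=7.9100 cont=10.0675 V=10.0675[hold]; j=4 S=155.5555 intr=0.0000 cont=0.0000 V=0.0000[hold]; j=5 S=191.0129 intr=0.0000 cont=0.0000 V=0.0000[hold]; j=6 S=234.5525 intr=0.0000 cont=0.0000 V=0.0000[hold]  S*(6)=103.1646
k=5: j=0 S=75.8167 intr=58.7733 cont=58.0045 V=58.7733[EX]; j=1 S=93.0984 intr=41.4916 cont=40.7397 V=41.4916[EX]; j=2 S=114.3193 intr=20.2707 cont=20.6119 V=20.6119[hold]; j=3 S=140.3772 intr=0.0000 cont=5.0001 V=5.0001[hold]; j=4 S=172.3749 intr=0.0000 cont=0.0000 V=0.0000[hold]; j=5 S=211.6661 intr=0.0000 cont=0.0000 V=0.0000[hold]  S*(5)=93.0984
k=4: j=0 S=84.0143 intr=50.5757 cont=49.8149 V=50.5757[EX]; j=1 S=103.1646 intr=31.4254 cont=30.8528 V=31.4254[EX]; j=2 S=126.6800 intr=7.9100 cont=12.7224 V=12.7224[hold]; j=3 S=155.5555 intr=0.0000 cont=2.4833 V=2.4833[hold]; j=4 S=191.0129 intr=0.0000 cont=0.0000 V=0.0000[hold]  S*(4)=103.1646
k=3: j=0 S=93.0984 intr=41.4916 cont=40.7397 V=41.4916[EX]; j=1 S=114.3193 intr=20.2707 cont=21.9316 V=21.9316[hold]; j=2 S=140.3772 intr=0.0000 cont=7.5530 V=7.5530[hold]; j=3 S=172.3749 intr=0.0000 cont=1.2333 V=1.2333[hold]  S*(3)=93.0984
k=2: j=0 S=103.1646 intr=31.4254 cont=31.5088 V=31.5088[hold]; j=1 S=126.6800 intr=7.9100 cont=14.6469 V=14.6469[hold]; j=2 S=155.5555 intr=0.0000 cont=4.3643 V=4.3643[hold]  S*(2)=-
k=1: j=0 S=114.3193 intr=20.2707 cont=22.9297 V=22.9297[hold]; j=1 S=140.3772 intr=0.0000 cont=9.4439 V=9.4439[hold]  S*(1)=-
k=0: j=0 S=126.6800 intr=7.9100 cont=16.0825 V=16.0825[hold]  S*(0)=-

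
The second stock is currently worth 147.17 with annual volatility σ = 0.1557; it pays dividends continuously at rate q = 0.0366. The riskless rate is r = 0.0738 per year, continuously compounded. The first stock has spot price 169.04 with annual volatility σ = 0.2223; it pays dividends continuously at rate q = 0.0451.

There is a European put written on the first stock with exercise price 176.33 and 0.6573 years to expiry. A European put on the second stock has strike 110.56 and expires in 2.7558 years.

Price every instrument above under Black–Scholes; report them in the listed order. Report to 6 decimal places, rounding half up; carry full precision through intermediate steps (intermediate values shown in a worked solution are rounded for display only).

price(the first stock put K=176.33) = 13.961081
price(the second stock put K=110.56) = 0.818816

[the first stock put K=176.33]
σ√T = 0.2223·√0.6573 = 0.180228
d₁ = (ln(S/K) + (r−q+σ²/2)T) / (σ√T) = (ln(169.04/176.33) + (0.0738−0.0451+0.2223²/2)·0.6573) / 0.180228 = (-0.042222 + 0.035106) / 0.180228 = -0.039485
d₂ = d₁ − σ√T = -0.039485 − 0.180228 = -0.219713
e^{−rT} = 0.952649
e^{−qT} = 0.970791
N(−d₁) = 0.515748,  N(−d₂) = 0.586953
price = K·e^{−rT}·N(−d₂) − S·e^{−qT}·N(−d₁) = 98.596662 − 84.635580 = 13.961081
[the second stock put K=110.56]
σ√T = 0.1557·√2.7558 = 0.258471
d₁ = (ln(S/K) + (r−q+σ²/2)T) / (σ√T) = (ln(147.17/110.56) + (0.0738−0.0366+0.1557²/2)·2.7558) / 0.258471 = (0.286030 + 0.135919) / 0.258471 = 1.632481
d₂ = d₁ − σ√T = 1.632481 − 0.258471 = 1.374009
e^{−rT} = 0.815970
e^{−qT} = 0.904058
N(−d₁) = 0.051289,  N(−d₂) = 0.084719
price = K·e^{−rT}·N(−d₂) − S·e^{−qT}·N(−d₁) = 7.642844 − 6.824028 = 0.818816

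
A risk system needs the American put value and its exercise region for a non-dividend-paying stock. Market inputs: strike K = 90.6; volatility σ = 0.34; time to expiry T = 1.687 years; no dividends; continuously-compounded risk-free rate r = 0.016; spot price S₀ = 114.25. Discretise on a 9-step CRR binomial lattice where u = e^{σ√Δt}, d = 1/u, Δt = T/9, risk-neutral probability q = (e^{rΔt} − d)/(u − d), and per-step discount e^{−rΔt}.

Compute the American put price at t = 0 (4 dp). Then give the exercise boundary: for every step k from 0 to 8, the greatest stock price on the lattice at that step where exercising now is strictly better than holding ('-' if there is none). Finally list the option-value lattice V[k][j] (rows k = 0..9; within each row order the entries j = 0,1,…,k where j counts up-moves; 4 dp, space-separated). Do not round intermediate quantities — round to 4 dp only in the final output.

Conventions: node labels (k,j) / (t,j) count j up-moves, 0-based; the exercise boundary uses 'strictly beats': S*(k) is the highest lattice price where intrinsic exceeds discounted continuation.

Δt=0.18744  u=1.15859  d=0.86312  q=0.47343  discount=0.99701
step 9 (expiry): payoffs max(K−S,0) = 60.2266 49.8290 35.8719 17.1370 0.0000 0.0000 0.0000 0.0000 0.0000 0.0000
step 8: (k=8,j=0): S=35.1902, K−S=55.4098, hold=55.1384 ⇒ V=55.4098 exercise | (k=8,j=1): S=47.2368, K−S=43.3632, hold=43.0919 ⇒ V=43.3632 exercise | (k=8,j=2): S=63.4073, K−S=27.1927, hold=26.9214 ⇒ V=27.1927 exercise | (k=8,j=3): S=85.1134, K−S=5.4866, hold=8.9968 ⇒ V=8.9968 continue | (k=8,j=4): S=114.2500, K−S=0.0000, hold=0.0000 ⇒ V=0.0000 continue | (k=8,j=5): S=153.3609, K−S=0.0000, hold=0.0000 ⇒ V=0.0000 continue | (k=8,j=6): S=205.8606, K−S=0.0000, hold=0.0000 ⇒ V=0.0000 continue | (k=8,j=7): S=276.3323, K−S=0.0000, hold=0.0000 ⇒ V=0.0000 continue | (k=8,j=8): S=370.9284, K−S=0.0000, hold=0.0000 ⇒ V=0.0000 continue  boundary S*=63.4073
step 7: (k=7,j=0): S=40.7710, K−S=49.8290, hold=49.5577 ⇒ V=49.8290 exercise | (k=7,j=1): S=54.7281, K−S=35.8719, hold=35.6006 ⇒ V=35.8719 exercise | (k=7,j=2): S=73.4630, K−S=17.1370, hold=18.5226 ⇒ V=18.5226 continue | (k=7,j=3): S=98.6114, K−S=0.0000, hold=4.7232 ⇒ V=4.7232 continue | (k=7,j=4): S=132.3687, K−S=0.0000, hold=0.0000 ⇒ V=0.0000 continue | (k=7,j=5): S=177.6822, K−S=0.0000, hold=0.0000 ⇒ V=0.0000 continue | (k=7,j=6): S=238.5077, K−S=0.0000, hold=0.0000 ⇒ V=0.0000 continue | (k=7,j=7): S=320.1554, K−S=0.0000, hold=0.0000 ⇒ V=0.0000 continue  boundary S*=54.7281
step 6: (k=6,j=0): S=47.2368, K−S=43.3632, hold=43.0919 ⇒ V=43.3632 exercise | (k=6,j=1): S=63.4073, K−S=27.1927, hold=27.5754 ⇒ V=27.5754 continue | (k=6,j=2): S=85.1134, K−S=5.4866, hold=11.9536 ⇒ V=11.9536 continue | (k=6,j=3): S=114.2500, K−S=0.0000, hold=2.4797 ⇒ V=2.4797 continue | (k=6,j=4): S=153.3609, K−S=0.0000, hold=0.0000 ⇒ V=0.0000 continue | (k=6,j=5): S=205.8606, K−S=0.0000, hold=0.0000 ⇒ V=0.0000 continue | (k=6,j=6): S=276.3323, K−S=0.0000, hold=0.0000 ⇒ V=0.0000 continue  boundary S*=47.2368
step 5: (k=5,j=0): S=54.7281, K−S=35.8719, hold=35.7813 ⇒ V=35.8719 exercise | (k=5,j=1): S=73.4630, K−S=17.1370, hold=20.1191 ⇒ V=20.1191 continue | (k=5,j=2): S=98.6114, K−S=0.0000, hold=7.4460 ⇒ V=7.4460 continue | (k=5,j=3): S=132.3687, K−S=0.0000, hold=1.3018 ⇒ V=1.3018 continue | (k=5,j=4): S=177.6822, K−S=0.0000, hold=0.0000 ⇒ V=0.0000 continue | (k=5,j=5): S=238.5077, K−S=0.0000, hold=0.0000 ⇒ V=0.0000 continue  boundary S*=54.7281
step 4: (k=4,j=0): S=63.4073, K−S=27.1927, hold=28.3290 ⇒ V=28.3290 continue | (k=4,j=1): S=85.1134, K−S=5.4866, hold=14.0770 ⇒ V=14.0770 continue | (k=4,j=2): S=114.2500, K−S=0.0000, hold=4.5236 ⇒ V=4.5236 continue | (k=4,j=3): S=153.3609, K−S=0.0000, hold=0.6834 ⇒ V=0.6834 continue | (k=4,j=4): S=205.8606, K−S=0.0000, hold=0.0000 ⇒ V=0.0000 continue  boundary S*=-
step 3: (k=3,j=0): S=73.4630, K−S=17.1370, hold=21.5170 ⇒ V=21.5170 continue | (k=3,j=1): S=98.6114, K−S=0.0000, hold=9.5255 ⇒ V=9.5255 continue | (k=3,j=2): S=132.3687, K−S=0.0000, hold=2.6974 ⇒ V=2.6974 continue | (k=3,j=3): S=177.6822, K−S=0.0000, hold=0.3588 ⇒ V=0.3588 continue  boundary S*=-
step 2: (k=2,j=0): S=85.1134, K−S=5.4866, hold=15.7924 ⇒ V=15.7924 continue | (k=2,j=1): S=114.2500, K−S=0.0000, hold=6.2740 ⇒ V=6.2740 continue | (k=2,j=2): S=153.3609, K−S=0.0000, hold=1.5855 ⇒ V=1.5855 continue  boundary S*=-
step 1: (k=1,j=0): S=98.6114, K−S=0.0000, hold=11.2523 ⇒ V=11.2523 continue | (k=1,j=1): S=132.3687, K−S=0.0000, hold=4.0422 ⇒ V=4.0422 continue  boundary S*=-
step 0: (k=0,j=0): S=114.2500, K−S=0.0000, hold=7.8153 ⇒ V=7.8153 continue  boundary S*=-

price = 7.8153
boundary = - - - - - 54.7281 47.2368 54.7281 63.4073
tree:
7.8153
11.2523 4.0422
15.7924 6.2740 1.5855
21.5170 9.5255 2.6974 0.3588
28.3290 14.0770 4.5236 0.6834 0.0000
35.8719 20.1191 7.4460 1.3018 0.0000 0.0000
43.3632 27.5754 11.9536 2.4797 0.0000 0.0000 0.0000
49.8290 35.8719 18.5226 4.7232 0.0000 0.0000 0.0000 0.0000
55.4098 43.3632 27.1927 8.9968 0.0000 0.0000 0.0000 0.0000 0.0000
60.2266 49.8290 35.8719 17.1370 0.0000 0.0000 0.0000 0.0000 0.0000 0.0000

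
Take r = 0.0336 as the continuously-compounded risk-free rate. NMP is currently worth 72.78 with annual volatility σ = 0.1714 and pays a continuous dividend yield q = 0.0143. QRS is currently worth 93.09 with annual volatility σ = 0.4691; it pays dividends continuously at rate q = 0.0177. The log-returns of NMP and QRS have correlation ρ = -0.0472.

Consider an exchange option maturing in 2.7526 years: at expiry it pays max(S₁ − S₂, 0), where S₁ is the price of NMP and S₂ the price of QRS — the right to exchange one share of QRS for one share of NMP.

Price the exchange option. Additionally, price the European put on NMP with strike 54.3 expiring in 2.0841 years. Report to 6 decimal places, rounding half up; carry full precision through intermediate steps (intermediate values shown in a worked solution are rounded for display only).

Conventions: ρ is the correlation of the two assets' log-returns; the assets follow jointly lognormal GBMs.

exchange price = 17.458402
price(NMP put K=54.3) = 0.606742

σ_eff = √(σ₁² + σ₂² − 2ρσ₁σ₂) = √(0.1714² + 0.4691² − 2·-0.0472·0.1714·0.4691) = 0.506974
d₁ = (ln(S₁/S₂) + (q₂ − q₁ + σ_eff²/2)T) / (σ_eff√T) = (ln(72.78/93.09) + (0.0177 − 0.0143 + 0.128511)·2.7526) / 0.841119 = 0.139069
d₂ = d₁ − σ_eff√T = 0.139069 − 0.841119 = -0.702050
N(d₁) = 0.555302,  N(d₂) = 0.241324
V = S₁·e^{−q₁T}·N(d₁) − S₂·e^{−q₂T}·N(d₂) = 38.854986 − 21.396584 = 17.458402
[vanilla: NMP put K=54.3]
σ√T = 0.1714·√2.0841 = 0.247440
d₁ = (ln(S/K) + (r−q+σ²/2)T) / (σ√T) = (ln(72.78/54.3) + (0.0336−0.0143+0.1714²/2)·2.0841) / 0.247440 = (0.292917 + 0.070836) / 0.247440 = 1.470066
d₂ = d₁ − σ√T = 1.470066 − 0.247440 = 1.222626
e^{−rT} = 0.932370
e^{−qT} = 0.970637
N(−d₁) = 0.070772,  N(−d₂) = 0.110735
price = K·e^{−rT}·N(−d₂) − S·e^{−qT}·N(−d₁) = 5.606278 − 4.999536 = 0.606742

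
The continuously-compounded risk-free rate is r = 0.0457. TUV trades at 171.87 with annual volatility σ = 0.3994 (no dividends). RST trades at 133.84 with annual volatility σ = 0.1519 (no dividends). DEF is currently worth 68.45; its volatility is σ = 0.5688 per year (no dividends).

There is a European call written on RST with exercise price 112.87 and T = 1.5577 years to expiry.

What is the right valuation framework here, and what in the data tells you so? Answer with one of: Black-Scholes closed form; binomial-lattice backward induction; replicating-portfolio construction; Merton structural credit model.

framework: Black-Scholes closed form

Key observation: with RST following a GBM at constant σ and r, the European call struck at 112.87 prices in closed form — nothing here needs a stepwise model or a balance sheet.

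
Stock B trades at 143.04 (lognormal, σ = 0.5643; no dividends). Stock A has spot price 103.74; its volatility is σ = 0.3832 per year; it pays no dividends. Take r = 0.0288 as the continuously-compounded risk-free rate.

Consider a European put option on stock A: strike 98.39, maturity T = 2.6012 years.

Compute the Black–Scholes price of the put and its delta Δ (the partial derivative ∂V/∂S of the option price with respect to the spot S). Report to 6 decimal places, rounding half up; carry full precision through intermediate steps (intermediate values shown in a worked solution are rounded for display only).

price = 17.928094
Δ = -0.302961

σ√T = 0.3832·√2.6012 = 0.618034
d₁ = (ln(S/K) + (r+σ²/2)T) / (σ√T) = (ln(103.74/98.39) + (0.0288+0.3832²/2)·2.6012) / 0.618034 = (0.052949 + 0.265898) / 0.618034 = 0.515904
d₂ = d₁ − σ√T = 0.515904 − 0.618034 = -0.102130
e^{−rT} = 0.927823
N(−d₁) = 0.302961,  N(−d₂) = 0.540673
Put price V = K·e^{−rT}·N(−d₂) − S·N(−d₁) = 49.357243 − 31.429149 = 17.928094
Δ = −N(−d₁) = -0.302961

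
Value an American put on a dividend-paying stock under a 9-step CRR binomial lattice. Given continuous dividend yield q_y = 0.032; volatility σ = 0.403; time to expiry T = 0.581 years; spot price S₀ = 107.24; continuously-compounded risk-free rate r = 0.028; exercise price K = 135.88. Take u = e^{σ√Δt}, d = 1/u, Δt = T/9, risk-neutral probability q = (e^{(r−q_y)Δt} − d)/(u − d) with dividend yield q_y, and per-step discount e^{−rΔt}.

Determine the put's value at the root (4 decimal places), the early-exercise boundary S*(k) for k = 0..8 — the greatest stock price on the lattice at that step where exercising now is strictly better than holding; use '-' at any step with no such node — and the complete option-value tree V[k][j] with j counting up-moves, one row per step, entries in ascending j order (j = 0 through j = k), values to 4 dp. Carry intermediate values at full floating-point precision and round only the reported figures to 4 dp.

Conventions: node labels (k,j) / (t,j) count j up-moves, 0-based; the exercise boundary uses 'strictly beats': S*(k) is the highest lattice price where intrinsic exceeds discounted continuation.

price = 33.2922
boundary = - - - 78.8770 71.2002 78.8770 87.3814 96.8028 107.2400
tree:
33.2922
40.9213 24.9251
48.9542 32.1336 16.9943
57.0030 40.1796 23.2979 10.0406
64.6798 48.6411 30.9120 14.9093 4.6580
71.6094 57.0030 39.5167 21.4494 7.6844 1.3061
77.8646 64.6798 48.4986 29.6671 12.3818 2.4837 0.0000
83.5110 71.6094 57.0030 39.0772 19.3030 4.7228 0.0000 0.0000
88.6078 77.8646 64.6798 48.4986 28.6400 8.9808 0.0000 0.0000 0.0000
93.2086 83.5110 71.6094 57.0030 39.0772 17.0775 0.0000 0.0000 0.0000 0.0000

Δt=0.06456  u=1.10782  d=0.90267  q=0.47317  discount=0.99819
step 9 (expiry): payoffs max(K−S,0) = 93.2086 83.5110 71.6094 57.0030 39.0772 17.0775 0.0000 0.0000 0.0000 0.0000
step 8: (k=8,j=0): S=47.2722, K−S=88.6078, hold=88.4600 ⇒ V=88.6078 exercise | (k=8,j=1): S=58.0154, K−S=77.8646, hold=77.7389 ⇒ V=77.8646 exercise | (k=8,j=2): S=71.2002, K−S=64.6798, hold=64.5813 ⇒ V=64.6798 exercise | (k=8,j=3): S=87.3814, K−S=48.4986, hold=48.4335 ⇒ V=48.4986 exercise | (k=8,j=4): S=107.2400, K−S=28.6400, hold=28.6159 ⇒ V=28.6400 exercise | (k=8,j=5): S=131.6117, K−S=4.2683, hold=8.9808 ⇒ V=8.9808 continue | (k=8,j=6): S=161.5222, K−S=0.0000, hold=0.0000 ⇒ V=0.0000 continue | (k=8,j=7): S=198.2303, K−S=0.0000, hold=0.0000 ⇒ V=0.0000 continue | (k=8,j=8): S=243.2808, K−S=0.0000, hold=0.0000 ⇒ V=0.0000 continue  boundary S*=107.2400
step 7: (k=7,j=0): S=52.3690, K−S=83.5110, hold=83.3736 ⇒ V=83.5110 exercise | (k=7,j=1): S=64.2706, K−S=71.6094, hold=71.4966 ⇒ V=71.6094 exercise | (k=7,j=2): S=78.8770, K−S=57.0030, hold=56.9204 ⇒ V=57.0030 exercise | (k=7,j=3): S=96.8028, K−S=39.0772, hold=39.0316 ⇒ V=39.0772 exercise | (k=7,j=4): S=118.8025, K−S=17.0775, hold=19.3030 ⇒ V=19.3030 continue | (k=7,j=5): S=145.8020, K−S=0.0000, hold=4.7228 ⇒ V=4.7228 continue | (k=7,j=6): S=178.9374, K−S=0.0000, hold=0.0000 ⇒ V=0.0000 continue | (k=7,j=7): S=219.6033, K−S=0.0000, hold=0.0000 ⇒ V=0.0000 continue  boundary S*=96.8028
step 6: (k=6,j=0): S=58.0154, K−S=77.8646, hold=77.7389 ⇒ V=77.8646 exercise | (k=6,j=1): S=71.2002, K−S=64.6798, hold=64.5813 ⇒ V=64.6798 exercise | (k=6,j=2): S=87.3814, K−S=48.4986, hold=48.4335 ⇒ V=48.4986 exercise | (k=6,j=3): S=107.2400, K−S=28.6400, hold=29.6671 ⇒ V=29.6671 continue | (k=6,j=4): S=131.6117, K−S=4.2683, hold=12.3818 ⇒ V=12.3818 continue | (k=6,j=5): S=161.5222, K−S=0.0000, hold=2.4837 ⇒ V=2.4837 continue | (k=6,j=6): S=198.2303, K−S=0.0000, hold=0.0000 ⇒ V=0.0000 continue  boundary S*=87.3814
step 5: (k=5,j=0): S=64.2706, K−S=71.6094, hold=71.4966 ⇒ V=71.6094 exercise | (k=5,j=1): S=78.8770, K−S=57.0030, hold=56.9204 ⇒ V=57.0030 exercise | (k=5,j=2): S=96.8028, K−S=39.0772, hold=39.5167 ⇒ V=39.5167 continue | (k=5,j=3): S=118.8025, K−S=17.0775, hold=21.4494 ⇒ V=21.4494 continue | (k=5,j=4): S=145.8020, K−S=0.0000, hold=7.6844 ⇒ V=7.6844 continue | (k=5,j=5): S=178.9374, K−S=0.0000, hold=1.3061 ⇒ V=1.3061 continue  boundary S*=78.8770
step 4: (k=4,j=0): S=71.2002, K−S=64.6798, hold=64.5813 ⇒ V=64.6798 exercise | (k=4,j=1): S=87.3814, K−S=48.4986, hold=48.6411 ⇒ V=48.6411 continue | (k=4,j=2): S=107.2400, K−S=28.6400, hold=30.9120 ⇒ V=30.9120 continue | (k=4,j=3): S=131.6117, K−S=4.2683, hold=14.9093 ⇒ V=14.9093 continue | (k=4,j=4): S=161.5222, K−S=0.0000, hold=4.6580 ⇒ V=4.6580 continue  boundary S*=71.2002
step 3: (k=3,j=0): S=78.8770, K−S=57.0030, hold=56.9877 ⇒ V=57.0030 exercise | (k=3,j=1): S=96.8028, K−S=39.0772, hold=40.1796 ⇒ V=40.1796 continue | (k=3,j=2): S=118.8025, K−S=17.0775, hold=23.2979 ⇒ V=23.2979 continue | (k=3,j=3): S=145.8020, K−S=0.0000, hold=10.0406 ⇒ V=10.0406 continue  boundary S*=78.8770
step 2: (k=2,j=0): S=87.3814, K−S=48.4986, hold=48.9542 ⇒ V=48.9542 continue | (k=2,j=1): S=107.2400, K−S=28.6400, hold=32.1336 ⇒ V=32.1336 continue | (k=2,j=2): S=131.6117, K−S=4.2683, hold=16.9943 ⇒ V=16.9943 continue  boundary S*=-
step 1: (k=1,j=0): S=96.8028, K−S=39.0772, hold=40.9213 ⇒ V=40.9213 continue | (k=1,j=1): S=118.8025, K−S=17.0775, hold=24.9251 ⇒ V=24.9251 continue  boundary S*=-
step 0: (k=0,j=0): S=107.2400, K−S=28.6400, hold=33.2922 ⇒ V=33.2922 continue  boundary S*=-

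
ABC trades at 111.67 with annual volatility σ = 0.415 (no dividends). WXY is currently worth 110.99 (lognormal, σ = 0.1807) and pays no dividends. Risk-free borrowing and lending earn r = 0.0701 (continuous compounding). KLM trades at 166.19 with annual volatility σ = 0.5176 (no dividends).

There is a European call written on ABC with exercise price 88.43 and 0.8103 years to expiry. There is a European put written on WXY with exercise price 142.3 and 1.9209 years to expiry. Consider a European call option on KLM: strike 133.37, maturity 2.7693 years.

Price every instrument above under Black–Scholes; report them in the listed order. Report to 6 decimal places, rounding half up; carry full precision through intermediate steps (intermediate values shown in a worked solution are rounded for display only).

[ABC call K=88.43]
σ√T = 0.415·√0.8103 = 0.373569
d₁ = (ln(S/K) + (r+σ²/2)T) / (σ√T) = (ln(111.67/88.43) + (0.0701+0.415²/2)·0.8103) / 0.373569 = (0.233337 + 0.126579) / 0.373569 = 0.963452
d₂ = d₁ − σ√T = 0.963452 − 0.373569 = 0.589882
e^{−rT} = 0.944781
N(d₁) = 0.832340,  N(d₂) = 0.722365
price = S·N(d₁) − K·e^{−rT}·N(d₂) = 92.947355 − 60.351445 = 32.595910
[WXY put K=142.3]
σ√T = 0.1807·√1.9209 = 0.250444
d₁ = (ln(S/K) + (r+σ²/2)T) / (σ√T) = (ln(110.99/142.3) + (0.0701+0.1807²/2)·1.9209) / 0.250444 = (-0.248497 + 0.166016) / 0.250444 = -0.329340
d₂ = d₁ − σ√T = -0.329340 − 0.250444 = -0.579784
e^{−rT} = 0.874017
N(−d₁) = 0.629051,  N(−d₂) = 0.718970
price = K·e^{−rT}·N(−d₂) − S·N(−d₁) = 89.420197 − 69.818334 = 19.601863
[KLM call K=133.37]
σ√T = 0.5176·√2.7693 = 0.861349
d₁ = (ln(S/K) + (r+σ²/2)T) / (σ√T) = (ln(166.19/133.37) + (0.0701+0.5176²/2)·2.7693) / 0.861349 = (0.220004 + 0.565089) / 0.861349 = 0.911470
d₂ = d₁ − σ√T = 0.911470 − 0.861349 = 0.050120
e^{−rT} = 0.823553
N(d₁) = 0.818976,  N(d₂) = 0.519987
price = S·N(d₁) − K·e^{−rT}·N(d₂) = 136.105623 − 57.113893 = 78.991730

price(ABC call K=88.43) = 32.595910
price(WXY put K=142.3) = 19.601863
price(KLM call K=133.37) = 78.991730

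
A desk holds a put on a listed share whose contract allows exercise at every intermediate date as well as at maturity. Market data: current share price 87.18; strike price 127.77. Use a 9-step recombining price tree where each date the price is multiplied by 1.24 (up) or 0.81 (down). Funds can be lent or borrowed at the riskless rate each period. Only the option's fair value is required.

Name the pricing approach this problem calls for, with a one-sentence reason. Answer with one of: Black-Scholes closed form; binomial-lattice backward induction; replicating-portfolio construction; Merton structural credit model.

framework: binomial-lattice backward induction

Key observation: with exercise allowed before expiry on a discrete up/down model (9 steps from spot 87.18), the strike-127.77 put's value must be rolled back through the tree testing early exercise at each node.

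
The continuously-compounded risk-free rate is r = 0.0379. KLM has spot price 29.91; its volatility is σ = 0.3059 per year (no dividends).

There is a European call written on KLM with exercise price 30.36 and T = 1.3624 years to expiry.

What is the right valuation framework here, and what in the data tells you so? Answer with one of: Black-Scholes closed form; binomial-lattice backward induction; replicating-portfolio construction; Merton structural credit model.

Key observation: a European-exercise option on KLM struck at 30.36 — a GBM underlying with constant parameters — admits an analytic price: the data contain no early exercise, no discrete tree, no debt structure.

framework: Black-Scholes closed form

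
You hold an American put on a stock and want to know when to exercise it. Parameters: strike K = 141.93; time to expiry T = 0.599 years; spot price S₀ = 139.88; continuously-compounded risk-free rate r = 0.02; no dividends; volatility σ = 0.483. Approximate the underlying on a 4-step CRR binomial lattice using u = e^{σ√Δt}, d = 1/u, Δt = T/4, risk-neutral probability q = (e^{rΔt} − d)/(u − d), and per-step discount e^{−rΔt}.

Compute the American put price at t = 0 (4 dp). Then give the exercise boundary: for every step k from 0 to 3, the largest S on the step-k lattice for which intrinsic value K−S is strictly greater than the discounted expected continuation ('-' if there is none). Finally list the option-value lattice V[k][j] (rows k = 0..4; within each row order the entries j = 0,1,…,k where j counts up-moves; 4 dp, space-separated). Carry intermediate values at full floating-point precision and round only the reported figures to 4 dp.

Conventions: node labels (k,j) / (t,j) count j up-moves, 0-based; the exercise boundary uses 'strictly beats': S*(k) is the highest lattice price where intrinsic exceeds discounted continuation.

price = 20.4183
boundary = - - 96.2517 116.0331
tree:
20.4183
31.1595 8.0118
45.6783 14.4131 0.5912
62.0874 25.8969 1.1009 0.0000
75.6990 45.6783 2.0500 0.0000 0.0000

Δt=0.14975, u=1.20552, d=0.82952, q=0.46139, disc=e^(-rΔt)=0.99701
k=4 terminal: V=max(K-S,0) → 75.6990 45.6783 2.0500 0.0000 0.0000
k=3: j=0 S=79.8426 intr=62.0874 cont=61.6629 V=62.0874[EX]; j=1 S=116.0331 intr=25.8969 cont=25.4724 V=25.8969[EX]; j=2 S=168.6278 intr=0.0000 cont=1.1009 V=1.1009[hold]; j=3 S=245.0623 intr=0.0000 cont=0.0000 V=0.0000[hold]  S*(3)=116.0331
k=2: j=0 S=96.2517 intr=45.6783 cont=45.2539 V=45.6783[EX]; j=1 S=139.8800 intr=2.0500 cont=14.4131 V=14.4131[hold]; j=2 S=203.2838 intr=0.0000 cont=0.5912 V=0.5912[hold]  S*(2)=96.2517
k=1: j=0 S=116.0331 intr=25.8969 cont=31.1595 V=31.1595[hold]; j=1 S=168.6278 intr=0.0000 cont=8.0118 V=8.0118[hold]  S*(1)=-
k=0: j=0 S=139.8800 intr=2.0500 cont=20.4183 V=20.4183[hold]  S*(0)=-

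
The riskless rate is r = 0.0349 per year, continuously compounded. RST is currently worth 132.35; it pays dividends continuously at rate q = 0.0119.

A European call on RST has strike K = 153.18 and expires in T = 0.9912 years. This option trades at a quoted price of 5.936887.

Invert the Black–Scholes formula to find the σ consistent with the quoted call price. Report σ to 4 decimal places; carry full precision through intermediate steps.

sigma = 0.2306

At σ = 0.2306 the Black–Scholes value reproduces the quote:
σ√T = 0.2306·√0.9912 = 0.229583
d₁ = (ln(S/K) + (r−q+σ²/2)T) / (σ√T) = (ln(132.35/153.18) + (0.0349−0.0119+0.2306²/2)·0.9912) / 0.229583 = (-0.146164 + 0.049152) / 0.229583 = -0.422557
d₂ = d₁ − σ√T = -0.422557 − 0.229583 = -0.652140
e^{−rT} = 0.965999
e^{−qT} = 0.988274
N(d₁) = 0.336309,  N(d₂) = 0.257155
V = S·e^{−qT}·N(d₁) − K·e^{−rT}·N(d₂) = 43.988597 − 38.051709 = 5.936887 (the quoted price), and the Black–Scholes price is strictly increasing in σ, so σ is unique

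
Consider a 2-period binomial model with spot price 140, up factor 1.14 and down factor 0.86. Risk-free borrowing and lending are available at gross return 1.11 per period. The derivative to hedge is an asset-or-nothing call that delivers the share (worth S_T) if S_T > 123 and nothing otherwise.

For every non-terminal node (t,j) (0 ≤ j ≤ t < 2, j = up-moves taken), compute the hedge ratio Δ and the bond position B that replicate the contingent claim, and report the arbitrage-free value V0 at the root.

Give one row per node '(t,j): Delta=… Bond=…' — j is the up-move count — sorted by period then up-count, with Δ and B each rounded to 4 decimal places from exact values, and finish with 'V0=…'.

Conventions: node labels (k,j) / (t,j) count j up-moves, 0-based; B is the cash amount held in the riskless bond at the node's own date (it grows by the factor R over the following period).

Arbitrage-free pricing uses the up-move probability p* = (R−d)/(u−d) = 0.8929, discounting each step at R = 1.11.
Expiry values: V(2,0)=0.0000, V(2,1)=137.2560, V(2,2)=181.9440
  t=1,j=0: stock 120.4000 → up 137.2560 (V=137.2560), down 103.5440 (V=0.0000). Price 110.4054; hedge Δ=4.0714, bond B=-379.7946.
  t=1,j=1: stock 159.6000 → up 181.9440 (V=181.9440), down 137.2560 (V=137.2560). Price 159.6000; hedge Δ=1.0000, bond B=0.0000.
  t=0,j=0: stock 140.0000 → up 159.6000 (V=159.6000), down 120.4000 (V=110.4054). Price 139.0353; hedge Δ=1.2550, bond B=-36.6597.
Verification: the root portfolio costs Δ(0,0)·S0 + B(0,0) = 139.0353, matching V0.

(0,0): Delta=1.2550 Bond=-36.6597
(1,0): Delta=4.0714 Bond=-379.7946
(1,1): Delta=1.0000 Bond=0.0000
V0=139.0353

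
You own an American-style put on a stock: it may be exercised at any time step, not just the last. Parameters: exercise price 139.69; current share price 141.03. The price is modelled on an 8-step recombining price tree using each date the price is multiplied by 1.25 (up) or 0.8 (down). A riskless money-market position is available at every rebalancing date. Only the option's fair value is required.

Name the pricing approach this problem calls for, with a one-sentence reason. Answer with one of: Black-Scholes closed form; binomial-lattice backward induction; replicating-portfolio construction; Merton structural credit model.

framework: binomial-lattice backward induction

Key observation: an American put (K = 139.69, S₀ = 141.03) on a 8-date tree has no closed form — the optimal stopping decision is embedded and must be resolved recursively from expiry.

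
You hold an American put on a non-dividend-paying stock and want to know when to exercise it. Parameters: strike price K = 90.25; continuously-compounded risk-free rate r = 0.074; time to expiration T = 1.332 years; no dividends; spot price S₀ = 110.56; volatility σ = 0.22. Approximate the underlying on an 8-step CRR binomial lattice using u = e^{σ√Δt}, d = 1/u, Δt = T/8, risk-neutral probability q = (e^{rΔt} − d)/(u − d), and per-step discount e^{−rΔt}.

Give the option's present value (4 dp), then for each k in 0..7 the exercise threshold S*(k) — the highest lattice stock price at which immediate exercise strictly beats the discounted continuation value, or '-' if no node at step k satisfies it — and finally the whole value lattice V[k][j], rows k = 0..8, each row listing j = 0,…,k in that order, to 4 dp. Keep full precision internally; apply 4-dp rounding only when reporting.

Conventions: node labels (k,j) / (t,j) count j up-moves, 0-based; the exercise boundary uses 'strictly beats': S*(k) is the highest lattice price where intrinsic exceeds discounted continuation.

price = 1.4626
boundary = - - - - 77.2062 70.5774 77.2062 70.5774
tree:
1.4626
2.6393 0.5195
4.6476 1.0329 0.1053
7.9385 2.0225 0.2352 0.0000
13.0438 3.8826 0.5250 0.0000 0.0000
19.6726 7.2553 1.1722 0.0000 0.0000 0.0000
25.7323 13.0438 2.6170 0.0000 0.0000 0.0000 0.0000
31.2717 19.6726 5.8425 0.0000 0.0000 0.0000 0.0000 0.0000
36.3354 25.7323 13.0438 0.0000 0.0000 0.0000 0.0000 0.0000 0.0000

Δt=0.16650  u=1.09392  d=0.91414  q=0.54653  discount=0.98775
step 8 (expiry): payoffs max(K−S,0) = 36.3354 25.7323 13.0438 0.0000 0.0000 0.0000 0.0000 0.0000 0.0000
step 7: (k=7,j=0): S=58.9783, K−S=31.2717, hold=30.1665 ⇒ V=31.2717 exercise | (k=7,j=1): S=70.5774, K−S=19.6726, hold=18.5675 ⇒ V=19.6726 exercise | (k=7,j=2): S=84.4576, K−S=5.7924, hold=5.8425 ⇒ V=5.8425 continue | (k=7,j=3): S=101.0675, K−S=0.0000, hold=0.0000 ⇒ V=0.0000 continue | (k=7,j=4): S=120.9441, K−S=0.0000, hold=0.0000 ⇒ V=0.0000 continue | (k=7,j=5): S=144.7296, K−S=0.0000, hold=0.0000 ⇒ V=0.0000 continue | (k=7,j=6): S=173.1931, K−S=0.0000, hold=0.0000 ⇒ V=0.0000 continue | (k=7,j=7): S=207.2542, K−S=0.0000, hold=0.0000 ⇒ V=0.0000 continue  boundary S*=70.5774
step 6: (k=6,j=0): S=64.5177, K−S=25.7323, hold=24.6271 ⇒ V=25.7323 exercise | (k=6,j=1): S=77.2062, K−S=13.0438, hold=11.9657 ⇒ V=13.0438 exercise | (k=6,j=2): S=92.3900, K−S=0.0000, hold=2.6170 ⇒ V=2.6170 continue | (k=6,j=3): S=110.5600, K−S=0.0000, hold=0.0000 ⇒ V=0.0000 continue | (k=6,j=4): S=132.3034, K−S=0.0000, hold=0.0000 ⇒ V=0.0000 continue | (k=6,j=5): S=158.3230, K−S=0.0000, hold=0.0000 ⇒ V=0.0000 continue | (k=6,j=6): S=189.4597, K−S=0.0000, hold=0.0000 ⇒ V=0.0000 continue  boundary S*=77.2062
step 5: (k=5,j=0): S=70.5774, K−S=19.6726, hold=18.5675 ⇒ V=19.6726 exercise | (k=5,j=1): S=84.4576, K−S=5.7924, hold=7.2553 ⇒ V=7.2553 continue | (k=5,j=2): S=101.0675, K−S=0.0000, hold=1.1722 ⇒ V=1.1722 continue | (k=5,j=3): S=120.9441, K−S=0.0000, hold=0.0000 ⇒ V=0.0000 continue | (k=5,j=4): S=144.7296, K−S=0.0000, hold=0.0000 ⇒ V=0.0000 continue | (k=5,j=5): S=173.1931, K−S=0.0000, hold=0.0000 ⇒ V=0.0000 continue  boundary S*=70.5774
step 4: (k=4,j=0): S=77.2062, K−S=13.0438, hold=12.7284 ⇒ V=13.0438 exercise | (k=4,j=1): S=92.3900, K−S=0.0000, hold=3.8826 ⇒ V=3.8826 continue | (k=4,j=2): S=110.5600, K−S=0.0000, hold=0.5250 ⇒ V=0.5250 continue | (k=4,j=3): S=132.3034, K−S=0.0000, hold=0.0000 ⇒ V=0.0000 continue | (k=4,j=4): S=158.3230, K−S=0.0000, hold=0.0000 ⇒ V=0.0000 continue  boundary S*=77.2062
step 3: (k=3,j=0): S=84.4576, K−S=5.7924, hold=7.9385 ⇒ V=7.9385 continue | (k=3,j=1): S=101.0675, K−S=0.0000, hold=2.0225 ⇒ V=2.0225 continue | (k=3,j=2): S=120.9441, K−S=0.0000, hold=0.2352 ⇒ V=0.2352 continue | (k=3,j=3): S=144.7296, K−S=0.0000, hold=0.0000 ⇒ V=0.0000 continue  boundary S*=-
step 2: (k=2,j=0): S=92.3900, K−S=0.0000, hold=4.6476 ⇒ V=4.6476 continue | (k=2,j=1): S=110.5600, K−S=0.0000, hold=1.0329 ⇒ V=1.0329 continue | (k=2,j=2): S=132.3034, K−S=0.0000, hold=0.1053 ⇒ V=0.1053 continue  boundary S*=-
step 1: (k=1,j=0): S=101.0675, K−S=0.0000, hold=2.6393 ⇒ V=2.6393 continue | (k=1,j=1): S=120.9441, K−S=0.0000, hold=0.5195 ⇒ V=0.5195 continue  boundary S*=-
step 0: (k=0,j=0): S=110.5600, K−S=0.0000, hold=1.4626 ⇒ V=1.4626 continue  boundary S*=-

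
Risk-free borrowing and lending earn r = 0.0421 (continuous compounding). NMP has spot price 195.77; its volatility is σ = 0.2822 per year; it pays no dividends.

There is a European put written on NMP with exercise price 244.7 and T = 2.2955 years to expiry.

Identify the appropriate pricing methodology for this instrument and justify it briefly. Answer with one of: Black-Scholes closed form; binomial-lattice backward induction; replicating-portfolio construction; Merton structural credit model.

Key observation: everything needed for the exact continuous-time valuation of the European put on NMP (strike 244.7) is given, and no feature rules the closed form out.

framework: Black-Scholes closed form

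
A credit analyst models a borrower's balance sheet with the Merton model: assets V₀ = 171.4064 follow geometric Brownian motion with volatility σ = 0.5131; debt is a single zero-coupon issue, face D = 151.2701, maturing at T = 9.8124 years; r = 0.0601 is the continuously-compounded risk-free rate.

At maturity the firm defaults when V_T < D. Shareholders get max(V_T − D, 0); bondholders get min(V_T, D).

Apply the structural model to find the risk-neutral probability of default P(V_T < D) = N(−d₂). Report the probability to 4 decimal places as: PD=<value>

With assets at 171.4064 and a single debt payment of 151.2701 at 9.8124 years:
d₁ = [ln(V₀/D) + (r + σ²/2)T] / (σ√T)
   = [ln(171.4064/151.2701) + (0.0601 + 0.5·0.5131²)·9.8124] / (0.5131·√9.8124)
   = [0.124970 + 1.881388] / 1.607273 = 1.248300
d₂ = d₁ − σ√T = 1.248300 − 1.607273 = -0.358973
risk-neutral PD = N(−d₂) = N(0.358973) = 0.640192

PD=0.6402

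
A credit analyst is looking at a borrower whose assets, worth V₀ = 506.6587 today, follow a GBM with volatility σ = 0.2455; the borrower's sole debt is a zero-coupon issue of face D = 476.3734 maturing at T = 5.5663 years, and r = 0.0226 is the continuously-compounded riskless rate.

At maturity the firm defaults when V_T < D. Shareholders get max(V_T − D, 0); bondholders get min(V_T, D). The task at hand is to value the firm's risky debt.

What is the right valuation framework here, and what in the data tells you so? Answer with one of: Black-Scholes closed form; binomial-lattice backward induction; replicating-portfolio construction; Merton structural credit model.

Key observation: the data describe a firm's assets (V₀ = 506.6587, GBM) and a single zero-coupon debt of face 476.3734, so credit quantities follow from equity-as-call in the structural model.

framework: Merton structural credit model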